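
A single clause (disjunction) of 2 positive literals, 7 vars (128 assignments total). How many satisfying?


Step 1: Total=2^7=128
Step 2: Unsat when all 2 false: 2^5=32
Step 3: Sat=128-32=96

96


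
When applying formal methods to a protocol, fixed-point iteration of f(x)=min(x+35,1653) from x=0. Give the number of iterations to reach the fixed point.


Step 1: x=0, cap=1653, increment=35
Step 2: x grows by 35 each step until capped at 1653; fixed point is x=1653
Step 3: iterations = ceil(1653/35) = 48

48


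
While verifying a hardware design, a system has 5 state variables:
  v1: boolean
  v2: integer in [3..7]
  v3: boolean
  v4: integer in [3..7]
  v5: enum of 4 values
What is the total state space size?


State space = product of domain sizes of all variables.
Domain sizes:
  v1 (boolean): 2
  v2 (integer in [3..7]): 5
  v3 (boolean): 2
  v4 (integer in [3..7]): 5
  v5 (enum of 4 values): 4
Product = 2 * 5 * 2 * 5 * 4 = 400

400


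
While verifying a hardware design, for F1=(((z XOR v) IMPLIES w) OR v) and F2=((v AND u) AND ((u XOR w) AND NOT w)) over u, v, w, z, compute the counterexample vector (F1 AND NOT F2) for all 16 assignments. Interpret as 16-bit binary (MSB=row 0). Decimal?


F1 = (((z XOR v) IMPLIES w) OR v)
F2 = ((v AND u) AND ((u XOR w) AND NOT w))
Counterexample to F1=>F2 is where F1=1 and F2=0.
Evaluate each row (bits = u,v,w,z, MSB first):
  row 0 [0000]: F1=1 F2=0 -> F1&~F2 -> 1
  row 1 [0001]: F1=0 F2=0 -> F1&~F2 -> 0
  row 2 [0010]: F1=1 F2=0 -> F1&~F2 -> 1
  row 3 [0011]: F1=1 F2=0 -> F1&~F2 -> 1
  row 4 [0100]: F1=1 F2=0 -> F1&~F2 -> 1
  row 5 [0101]: F1=1 F2=0 -> F1&~F2 -> 1
  row 6 [0110]: F1=1 F2=0 -> F1&~F2 -> 1
  row 7 [0111]: F1=1 F2=0 -> F1&~F2 -> 1
  row 8 [1000]: F1=1 F2=0 -> F1&~F2 -> 1
  row 9 [1001]: F1=0 F2=0 -> F1&~F2 -> 0
  row 10 [1010]: F1=1 F2=0 -> F1&~F2 -> 1
  row 11 [1011]: F1=1 F2=0 -> F1&~F2 -> 1
  row 12 [1100]: F1=1 F2=1 -> F1&~F2 -> 0
  row 13 [1101]: F1=1 F2=1 -> F1&~F2 -> 0
  row 14 [1110]: F1=1 F2=0 -> F1&~F2 -> 1
  row 15 [1111]: F1=1 F2=0 -> F1&~F2 -> 1
Full result column, 4 rows per line (u,v fixed per line; w,z runs 00..11 left to right):
  rows 0-3 [u,v=00]: 1011  = hex B
  rows 4-7 [u,v=01]: 1111  = hex F
  rows 8-11 [u,v=10]: 1011  = hex B
  rows 12-15 [u,v=11]: 0011  = hex 3
Counterexample vector (row 0 .. row 15) = 1011111110110011
Output column grouped in 4s = 1011 1111 1011 0011 = 0xBFB3
Convert to decimal digit by digit (value = value*16 + digit):
  B -> 11
  11*16 + 15 (F) = 191
  191*16 + 11 (B) = 3067
  3067*16 + 3 = 49075
Decimal = 49075

49075


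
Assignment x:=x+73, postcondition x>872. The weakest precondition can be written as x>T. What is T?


Formula: wp(x:=E, P) = P[E/x] (substitute E for x in postcondition)
Step 1: Postcondition: x>872
Step 2: Substitute x+73 for x: x+73>872
Step 3: Solve for x: x > 872-73 = 799

799


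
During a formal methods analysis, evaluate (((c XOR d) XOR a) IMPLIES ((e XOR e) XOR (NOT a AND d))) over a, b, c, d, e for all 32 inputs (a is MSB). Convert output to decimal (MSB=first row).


Formula: (((c XOR d) XOR a) IMPLIES ((e XOR e) XOR (NOT a AND d))) over a, b, c, d, e (32 rows)
Evaluate each row (bits = a,b,c,d,e, MSB first):
  row 0 [00000]: (((0 XOR 0) XOR 0) IMPLIES ((0 XOR 0) XOR (NOT 0 AND 0))) -> 1
  row 1 [00001]: (((0 XOR 0) XOR 0) IMPLIES ((1 XOR 1) XOR (NOT 0 AND 0))) -> 1
  row 2 [00010]: (((0 XOR 1) XOR 0) IMPLIES ((0 XOR 0) XOR (NOT 0 AND 1))) -> 1
  row 3 [00011]: (((0 XOR 1) XOR 0) IMPLIES ((1 XOR 1) XOR (NOT 0 AND 1))) -> 1
  row 4 [00100]: (((1 XOR 0) XOR 0) IMPLIES ((0 XOR 0) XOR (NOT 0 AND 0))) -> 0
  row 5 [00101]: (((1 XOR 0) XOR 0) IMPLIES ((1 XOR 1) XOR (NOT 0 AND 0))) -> 0
  row 6 [00110]: (((1 XOR 1) XOR 0) IMPLIES ((0 XOR 0) XOR (NOT 0 AND 1))) -> 1
  row 7 [00111]: (((1 XOR 1) XOR 0) IMPLIES ((1 XOR 1) XOR (NOT 0 AND 1))) -> 1
  row 8 [01000]: (((0 XOR 0) XOR 0) IMPLIES ((0 XOR 0) XOR (NOT 0 AND 0))) -> 1
  row 9 [01001]: (((0 XOR 0) XOR 0) IMPLIES ((1 XOR 1) XOR (NOT 0 AND 0))) -> 1
  row 10 [01010]: (((0 XOR 1) XOR 0) IMPLIES ((0 XOR 0) XOR (NOT 0 AND 1))) -> 1
  row 11 [01011]: (((0 XOR 1) XOR 0) IMPLIES ((1 XOR 1) XOR (NOT 0 AND 1))) -> 1
  row 12 [01100]: (((1 XOR 0) XOR 0) IMPLIES ((0 XOR 0) XOR (NOT 0 AND 0))) -> 0
  row 13 [01101]: (((1 XOR 0) XOR 0) IMPLIES ((1 XOR 1) XOR (NOT 0 AND 0))) -> 0
  row 14 [01110]: (((1 XOR 1) XOR 0) IMPLIES ((0 XOR 0) XOR (NOT 0 AND 1))) -> 1
  row 15 [01111]: (((1 XOR 1) XOR 0) IMPLIES ((1 XOR 1) XOR (NOT 0 AND 1))) -> 1
  row 16 [10000]: (((0 XOR 0) XOR 1) IMPLIES ((0 XOR 0) XOR (NOT 1 AND 0))) -> 0
  row 17 [10001]: (((0 XOR 0) XOR 1) IMPLIES ((1 XOR 1) XOR (NOT 1 AND 0))) -> 0
  row 18 [10010]: (((0 XOR 1) XOR 1) IMPLIES ((0 XOR 0) XOR (NOT 1 AND 1))) -> 1
  row 19 [10011]: (((0 XOR 1) XOR 1) IMPLIES ((1 XOR 1) XOR (NOT 1 AND 1))) -> 1
  row 20 [10100]: (((1 XOR 0) XOR 1) IMPLIES ((0 XOR 0) XOR (NOT 1 AND 0))) -> 1
  row 21 [10101]: (((1 XOR 0) XOR 1) IMPLIES ((1 XOR 1) XOR (NOT 1 AND 0))) -> 1
  row 22 [10110]: (((1 XOR 1) XOR 1) IMPLIES ((0 XOR 0) XOR (NOT 1 AND 1))) -> 0
  row 23 [10111]: (((1 XOR 1) XOR 1) IMPLIES ((1 XOR 1) XOR (NOT 1 AND 1))) -> 0
  row 24 [11000]: (((0 XOR 0) XOR 1) IMPLIES ((0 XOR 0) XOR (NOT 1 AND 0))) -> 0
  row 25 [11001]: (((0 XOR 0) XOR 1) IMPLIES ((1 XOR 1) XOR (NOT 1 AND 0))) -> 0
  row 26 [11010]: (((0 XOR 1) XOR 1) IMPLIES ((0 XOR 0) XOR (NOT 1 AND 1))) -> 1
  row 27 [11011]: (((0 XOR 1) XOR 1) IMPLIES ((1 XOR 1) XOR (NOT 1 AND 1))) -> 1
  row 28 [11100]: (((1 XOR 0) XOR 1) IMPLIES ((0 XOR 0) XOR (NOT 1 AND 0))) -> 1
  row 29 [11101]: (((1 XOR 0) XOR 1) IMPLIES ((1 XOR 1) XOR (NOT 1 AND 0))) -> 1
  row 30 [11110]: (((1 XOR 1) XOR 1) IMPLIES ((0 XOR 0) XOR (NOT 1 AND 1))) -> 0
  row 31 [11111]: (((1 XOR 1) XOR 1) IMPLIES ((1 XOR 1) XOR (NOT 1 AND 1))) -> 0
Full result column, 4 rows per line (a,b,c fixed per line; d,e runs 00..11 left to right):
  rows 0-3 [a,b,c=000]: 1111  = hex F
  rows 4-7 [a,b,c=001]: 0011  = hex 3
  rows 8-11 [a,b,c=010]: 1111  = hex F
  rows 12-15 [a,b,c=011]: 0011  = hex 3
  rows 16-19 [a,b,c=100]: 0011  = hex 3
  rows 20-23 [a,b,c=101]: 1100  = hex C
  rows 24-27 [a,b,c=110]: 0011  = hex 3
  rows 28-31 [a,b,c=111]: 1100  = hex C
Output column (row 0 .. row 31) = 11110011111100110011110000111100
Output column grouped in 4s = 1111 0011 1111 0011 0011 1100 0011 1100 = 0xF3F33C3C
Convert to decimal digit by digit (value = value*16 + digit):
  F -> 15
  15*16 + 3 = 243
  243*16 + 15 (F) = 3903
  3903*16 + 3 = 62451
  62451*16 + 3 = 999219
  999219*16 + 12 (C) = 15987516
  15987516*16 + 3 = 255800259
  255800259*16 + 12 (C) = 4092804156
Decimal = 4092804156

4092804156


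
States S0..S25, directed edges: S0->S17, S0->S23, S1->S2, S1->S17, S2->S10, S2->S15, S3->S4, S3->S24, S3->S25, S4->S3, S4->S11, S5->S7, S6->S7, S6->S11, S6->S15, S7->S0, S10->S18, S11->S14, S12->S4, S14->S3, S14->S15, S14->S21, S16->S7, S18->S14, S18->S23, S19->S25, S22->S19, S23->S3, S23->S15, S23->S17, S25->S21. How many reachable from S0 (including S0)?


BFS from S0:
  layer 0: {S0}
  layer 1: {S17, S23}
  layer 2: {S3, S15}
  layer 3: {S4, S24, S25}
  layer 4: {S11, S21}
  layer 5: {S14}
Reachable set: {S0, S3, S4, S11, S14, S15, S17, S21, S23, S24, S25}
Count = 11

11


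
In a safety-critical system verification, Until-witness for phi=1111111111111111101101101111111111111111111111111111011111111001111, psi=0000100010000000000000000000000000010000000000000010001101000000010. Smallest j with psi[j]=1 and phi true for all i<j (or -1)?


(phi U psi) at 0: need smallest j with psi[j]=1 and phi[i]=1 for all i in [0,j).
Scan from step 0:
  step 0: phi=1, psi=0 -> continue
  step 1: phi=1, psi=0 -> continue
  step 2: phi=1, psi=0 -> continue
  step 3: phi=1, psi=0 -> continue
  step 4: psi=1 and phi held for [0,4) -> witness found
Witness step = 4

4


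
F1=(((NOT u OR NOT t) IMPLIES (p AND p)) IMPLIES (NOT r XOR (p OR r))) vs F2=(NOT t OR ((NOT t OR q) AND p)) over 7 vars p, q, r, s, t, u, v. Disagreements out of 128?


F1 = (((NOT u OR NOT t) IMPLIES (p AND p)) IMPLIES (NOT r XOR (p OR r)))
F2 = (NOT t OR ((NOT t OR q) AND p))
Evaluate both on each of 128 rows (bits = p,q,r,s,t,u,v):
  row 0 [0000000]: F1=1 F2=1 -> 0
  row 1 [0000001]: F1=1 F2=1 -> 0
  row 2 [0000010]: F1=1 F2=1 -> 0
  row 3 [0000011]: F1=1 F2=1 -> 0
  row 4 [0000100]: F1=1 F2=0 (differ) -> 1
  (every remaining row is evaluated the same way; all 128 results are listed next)
Full result column, 8 rows per line (p,q,r,s fixed per line; t,u,v runs 000..111 left to right):
  rows 0-7 [p,q,r,s=0000]: 00001111  (ones: 4)
  rows 8-15 [p,q,r,s=0001]: 00001111  (ones: 4)
  rows 16-23 [p,q,r,s=0010]: 00001111  (ones: 4)
  rows 24-31 [p,q,r,s=0011]: 00001111  (ones: 4)
  rows 32-39 [p,q,r,s=0100]: 00001111  (ones: 4)
  rows 40-47 [p,q,r,s=0101]: 00001111  (ones: 4)
  rows 48-55 [p,q,r,s=0110]: 00001111  (ones: 4)
  rows 56-63 [p,q,r,s=0111]: 00001111  (ones: 4)
  rows 64-71 [p,q,r,s=1000]: 11110000  (ones: 4)
  rows 72-79 [p,q,r,s=1001]: 11110000  (ones: 4)
  rows 80-87 [p,q,r,s=1010]: 00001111  (ones: 4)
  rows 88-95 [p,q,r,s=1011]: 00001111  (ones: 4)
  rows 96-103 [p,q,r,s=1100]: 11111111  (ones: 8)
  rows 104-111 [p,q,r,s=1101]: 11111111  (ones: 8)
  rows 112-119 [p,q,r,s=1110]: 00000000  (ones: 0)
  rows 120-127 [p,q,r,s=1111]: 00000000  (ones: 0)
Disagreements = 4+4+4+4+4+4+4+4+4+4+4+4+8+8+0+0 = 64

64


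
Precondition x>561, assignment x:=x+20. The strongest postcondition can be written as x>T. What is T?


Formula: sp(P, x:=E) = exists old_x. (x = E[old_x/x]) AND P[old_x/x] (old_x is the value of x before the assignment; eliminate old_x by solving x = E[old_x/x] for old_x)
Step 1: Precondition P: x>561, i.e. old_x > 561
Step 2: Assignment gives x = old_x + 20, so old_x = x - 20
Step 3: Substitute into P: x - 20 > 561
Step 4: Simplify: x > 561+20 = 581

581


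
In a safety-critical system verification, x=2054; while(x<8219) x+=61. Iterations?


Step 1: x goes from 2054 toward 8219 by 61; the body runs while x<8219, so iterations = ceil((bound-start)/step)
Step 2: Distance=6165
Step 3: ceil(6165/61)=102

102


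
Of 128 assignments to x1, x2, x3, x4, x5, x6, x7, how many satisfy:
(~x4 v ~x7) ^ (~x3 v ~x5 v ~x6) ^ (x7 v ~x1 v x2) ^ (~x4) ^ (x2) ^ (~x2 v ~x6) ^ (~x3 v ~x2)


CNF with 7 clauses over 7 vars (128 assignments).
An assignment satisfies CNF iff every clause has >=1 true literal.
Check each row (bits = x1,x2,x3,x4,x5,x6,x7; clause T/F shown):
  row 0 [0000000]: clauses=TTTTFTT -> 0
  row 1 [0000001]: clauses=TTTTFTT -> 0
  row 2 [0000010]: clauses=TTTTFTT -> 0
  row 3 [0000011]: clauses=TTTTFTT -> 0
  row 4 [0000100]: clauses=TTTTFTT -> 0
  (every remaining row is evaluated the same way; all 128 results are listed next)
Full result column, 8 rows per line (x1,x2,x3,x4 fixed per line; x5,x6,x7 runs 000..111 left to right):
  rows 0-7 [x1,x2,x3,x4=0000]: 00000000  (ones: 0)
  rows 8-15 [x1,x2,x3,x4=0001]: 00000000  (ones: 0)
  rows 16-23 [x1,x2,x3,x4=0010]: 00000000  (ones: 0)
  rows 24-31 [x1,x2,x3,x4=0011]: 00000000  (ones: 0)
  rows 32-39 [x1,x2,x3,x4=0100]: 11001100  (ones: 4)
  rows 40-47 [x1,x2,x3,x4=0101]: 00000000  (ones: 0)
  rows 48-55 [x1,x2,x3,x4=0110]: 00000000  (ones: 0)
  rows 56-63 [x1,x2,x3,x4=0111]: 00000000  (ones: 0)
  rows 64-71 [x1,x2,x3,x4=1000]: 00000000  (ones: 0)
  rows 72-79 [x1,x2,x3,x4=1001]: 00000000  (ones: 0)
  rows 80-87 [x1,x2,x3,x4=1010]: 00000000  (ones: 0)
  rows 88-95 [x1,x2,x3,x4=1011]: 00000000  (ones: 0)
  rows 96-103 [x1,x2,x3,x4=1100]: 11001100  (ones: 4)
  rows 104-111 [x1,x2,x3,x4=1101]: 00000000  (ones: 0)
  rows 112-119 [x1,x2,x3,x4=1110]: 00000000  (ones: 0)
  rows 120-127 [x1,x2,x3,x4=1111]: 00000000  (ones: 0)
Satisfying assignments = 0+0+0+0+4+0+0+0+0+0+0+0+4+0+0+0 = 8

8


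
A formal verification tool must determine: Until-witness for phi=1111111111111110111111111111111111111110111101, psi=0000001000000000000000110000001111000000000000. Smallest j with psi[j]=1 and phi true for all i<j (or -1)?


(phi U psi) at 0: need smallest j with psi[j]=1 and phi[i]=1 for all i in [0,j).
Scan from step 0:
  step 0: phi=1, psi=0 -> continue
  step 1: phi=1, psi=0 -> continue
  step 2: phi=1, psi=0 -> continue
  step 3: phi=1, psi=0 -> continue
  step 6: psi=1 and phi held for [0,6) -> witness found
Witness step = 6

6


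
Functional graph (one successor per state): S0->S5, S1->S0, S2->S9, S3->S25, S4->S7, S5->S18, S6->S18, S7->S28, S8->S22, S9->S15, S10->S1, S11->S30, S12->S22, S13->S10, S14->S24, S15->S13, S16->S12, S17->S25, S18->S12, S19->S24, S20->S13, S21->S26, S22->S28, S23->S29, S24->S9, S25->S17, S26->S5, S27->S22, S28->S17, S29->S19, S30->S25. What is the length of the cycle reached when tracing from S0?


Trace from S0 until a state repeats:
  S0 -> S5 -> S18 -> S12 -> S22 -> S28 -> S17 -> S25 -> S17
S17 first seen at step 6, revisited at step 8.
Cycle length = 8 - 6 = 2

2


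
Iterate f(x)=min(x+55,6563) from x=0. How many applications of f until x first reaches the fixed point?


Step 1: x=0, cap=6563, increment=55
Step 2: x grows by 55 each step until capped at 6563; fixed point is x=6563
Step 3: iterations = ceil(6563/55) = 120

120


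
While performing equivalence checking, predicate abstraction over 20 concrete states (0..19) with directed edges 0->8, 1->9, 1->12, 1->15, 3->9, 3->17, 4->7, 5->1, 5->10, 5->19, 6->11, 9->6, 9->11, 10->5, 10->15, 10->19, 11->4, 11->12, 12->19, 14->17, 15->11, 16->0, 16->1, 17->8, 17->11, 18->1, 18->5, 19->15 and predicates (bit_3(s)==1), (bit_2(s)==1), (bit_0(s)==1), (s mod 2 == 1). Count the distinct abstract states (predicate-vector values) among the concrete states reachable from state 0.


BFS from 0:
Concrete reachable: {0, 8}
Abstract via predicates (bit_3(s)==1), (bit_2(s)==1), (bit_0(s)==1), (s mod 2 == 1):
  (0,0,0,0) <- {0}
  (1,0,0,0) <- {8}
Distinct abstract states = 2

2


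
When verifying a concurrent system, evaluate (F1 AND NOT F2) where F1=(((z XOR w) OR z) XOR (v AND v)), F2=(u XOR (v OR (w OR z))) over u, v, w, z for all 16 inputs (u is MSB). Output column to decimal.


F1 = (((z XOR w) OR z) XOR (v AND v))
F2 = (u XOR (v OR (w OR z)))
Counterexample to F1=>F2 is where F1=1 and F2=0.
Evaluate each row (bits = u,v,w,z, MSB first):
  row 0 [0000]: F1=0 F2=0 -> F1&~F2 -> 0
  row 1 [0001]: F1=1 F2=1 -> F1&~F2 -> 0
  row 2 [0010]: F1=1 F2=1 -> F1&~F2 -> 0
  row 3 [0011]: F1=1 F2=1 -> F1&~F2 -> 0
  row 4 [0100]: F1=1 F2=1 -> F1&~F2 -> 0
  row 5 [0101]: F1=0 F2=1 -> F1&~F2 -> 0
  row 6 [0110]: F1=0 F2=1 -> F1&~F2 -> 0
  row 7 [0111]: F1=0 F2=1 -> F1&~F2 -> 0
  row 8 [1000]: F1=0 F2=1 -> F1&~F2 -> 0
  row 9 [1001]: F1=1 F2=0 -> F1&~F2 -> 1
  row 10 [1010]: F1=1 F2=0 -> F1&~F2 -> 1
  row 11 [1011]: F1=1 F2=0 -> F1&~F2 -> 1
  row 12 [1100]: F1=1 F2=0 -> F1&~F2 -> 1
  row 13 [1101]: F1=0 F2=0 -> F1&~F2 -> 0
  row 14 [1110]: F1=0 F2=0 -> F1&~F2 -> 0
  row 15 [1111]: F1=0 F2=0 -> F1&~F2 -> 0
Full result column, 4 rows per line (u,v fixed per line; w,z runs 00..11 left to right):
  rows 0-3 [u,v=00]: 0000  = hex 0
  rows 4-7 [u,v=01]: 0000  = hex 0
  rows 8-11 [u,v=10]: 0111  = hex 7
  rows 12-15 [u,v=11]: 1000  = hex 8
Counterexample vector (row 0 .. row 15) = 0000000001111000
Output column grouped in 4s = 0000 0000 0111 1000 = 0x0078
Convert to decimal digit by digit (value = value*16 + digit):
  0 -> 0
  0*16 + 0 = 0
  0*16 + 7 = 7
  7*16 + 8 = 120
Decimal = 120

120


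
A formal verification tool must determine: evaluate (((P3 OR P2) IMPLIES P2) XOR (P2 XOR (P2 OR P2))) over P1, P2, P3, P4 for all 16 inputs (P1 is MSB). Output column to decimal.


Formula: (((P3 OR P2) IMPLIES P2) XOR (P2 XOR (P2 OR P2))) over P1, P2, P3, P4 (16 rows)
Evaluate each row (bits = P1,P2,P3,P4, MSB first):
  row 0 [0000]: (((0 OR 0) IMPLIES 0) XOR (0 XOR (0 OR 0))) -> 1
  row 1 [0001]: (((0 OR 0) IMPLIES 0) XOR (0 XOR (0 OR 0))) -> 1
  row 2 [0010]: (((1 OR 0) IMPLIES 0) XOR (0 XOR (0 OR 0))) -> 0
  row 3 [0011]: (((1 OR 0) IMPLIES 0) XOR (0 XOR (0 OR 0))) -> 0
  row 4 [0100]: (((0 OR 1) IMPLIES 1) XOR (1 XOR (1 OR 1))) -> 1
  row 5 [0101]: (((0 OR 1) IMPLIES 1) XOR (1 XOR (1 OR 1))) -> 1
  row 6 [0110]: (((1 OR 1) IMPLIES 1) XOR (1 XOR (1 OR 1))) -> 1
  row 7 [0111]: (((1 OR 1) IMPLIES 1) XOR (1 XOR (1 OR 1))) -> 1
  row 8 [1000]: (((0 OR 0) IMPLIES 0) XOR (0 XOR (0 OR 0))) -> 1
  row 9 [1001]: (((0 OR 0) IMPLIES 0) XOR (0 XOR (0 OR 0))) -> 1
  row 10 [1010]: (((1 OR 0) IMPLIES 0) XOR (0 XOR (0 OR 0))) -> 0
  row 11 [1011]: (((1 OR 0) IMPLIES 0) XOR (0 XOR (0 OR 0))) -> 0
  row 12 [1100]: (((0 OR 1) IMPLIES 1) XOR (1 XOR (1 OR 1))) -> 1
  row 13 [1101]: (((0 OR 1) IMPLIES 1) XOR (1 XOR (1 OR 1))) -> 1
  row 14 [1110]: (((1 OR 1) IMPLIES 1) XOR (1 XOR (1 OR 1))) -> 1
  row 15 [1111]: (((1 OR 1) IMPLIES 1) XOR (1 XOR (1 OR 1))) -> 1
Full result column, 4 rows per line (P1,P2 fixed per line; P3,P4 runs 00..11 left to right):
  rows 0-3 [P1,P2=00]: 1100  = hex C
  rows 4-7 [P1,P2=01]: 1111  = hex F
  rows 8-11 [P1,P2=10]: 1100  = hex C
  rows 12-15 [P1,P2=11]: 1111  = hex F
Output column (row 0 .. row 15) = 1100111111001111
Output column grouped in 4s = 1100 1111 1100 1111 = 0xCFCF
Convert to decimal digit by digit (value = value*16 + digit):
  C -> 12
  12*16 + 15 (F) = 207
  207*16 + 12 (C) = 3324
  3324*16 + 15 (F) = 53199
Decimal = 53199

53199


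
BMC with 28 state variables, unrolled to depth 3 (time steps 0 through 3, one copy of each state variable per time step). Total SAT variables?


BMC unrolls to depth k, creating one copy of each state var for steps 0..k.
Step count = 3 + 1 = 4 (steps 0 through 3)
Vars per step = 28
Total = 28 * 4 = 112

112


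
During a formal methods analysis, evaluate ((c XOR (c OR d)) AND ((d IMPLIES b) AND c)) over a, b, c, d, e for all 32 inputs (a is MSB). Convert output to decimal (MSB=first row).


Formula: ((c XOR (c OR d)) AND ((d IMPLIES b) AND c)) over a, b, c, d, e (32 rows)
Evaluate each row (bits = a,b,c,d,e, MSB first):
  row 0 [00000]: ((0 XOR (0 OR 0)) AND ((0 IMPLIES 0) AND 0)) -> 0
  row 1 [00001]: ((0 XOR (0 OR 0)) AND ((0 IMPLIES 0) AND 0)) -> 0
  row 2 [00010]: ((0 XOR (0 OR 1)) AND ((1 IMPLIES 0) AND 0)) -> 0
  row 3 [00011]: ((0 XOR (0 OR 1)) AND ((1 IMPLIES 0) AND 0)) -> 0
  row 4 [00100]: ((1 XOR (1 OR 0)) AND ((0 IMPLIES 0) AND 1)) -> 0
  row 5 [00101]: ((1 XOR (1 OR 0)) AND ((0 IMPLIES 0) AND 1)) -> 0
  row 6 [00110]: ((1 XOR (1 OR 1)) AND ((1 IMPLIES 0) AND 1)) -> 0
  row 7 [00111]: ((1 XOR (1 OR 1)) AND ((1 IMPLIES 0) AND 1)) -> 0
  row 8 [01000]: ((0 XOR (0 OR 0)) AND ((0 IMPLIES 1) AND 0)) -> 0
  row 9 [01001]: ((0 XOR (0 OR 0)) AND ((0 IMPLIES 1) AND 0)) -> 0
  row 10 [01010]: ((0 XOR (0 OR 1)) AND ((1 IMPLIES 1) AND 0)) -> 0
  row 11 [01011]: ((0 XOR (0 OR 1)) AND ((1 IMPLIES 1) AND 0)) -> 0
  row 12 [01100]: ((1 XOR (1 OR 0)) AND ((0 IMPLIES 1) AND 1)) -> 0
  row 13 [01101]: ((1 XOR (1 OR 0)) AND ((0 IMPLIES 1) AND 1)) -> 0
  row 14 [01110]: ((1 XOR (1 OR 1)) AND ((1 IMPLIES 1) AND 1)) -> 0
  row 15 [01111]: ((1 XOR (1 OR 1)) AND ((1 IMPLIES 1) AND 1)) -> 0
  row 16 [10000]: ((0 XOR (0 OR 0)) AND ((0 IMPLIES 0) AND 0)) -> 0
  row 17 [10001]: ((0 XOR (0 OR 0)) AND ((0 IMPLIES 0) AND 0)) -> 0
  row 18 [10010]: ((0 XOR (0 OR 1)) AND ((1 IMPLIES 0) AND 0)) -> 0
  row 19 [10011]: ((0 XOR (0 OR 1)) AND ((1 IMPLIES 0) AND 0)) -> 0
  row 20 [10100]: ((1 XOR (1 OR 0)) AND ((0 IMPLIES 0) AND 1)) -> 0
  row 21 [10101]: ((1 XOR (1 OR 0)) AND ((0 IMPLIES 0) AND 1)) -> 0
  row 22 [10110]: ((1 XOR (1 OR 1)) AND ((1 IMPLIES 0) AND 1)) -> 0
  row 23 [10111]: ((1 XOR (1 OR 1)) AND ((1 IMPLIES 0) AND 1)) -> 0
  row 24 [11000]: ((0 XOR (0 OR 0)) AND ((0 IMPLIES 1) AND 0)) -> 0
  row 25 [11001]: ((0 XOR (0 OR 0)) AND ((0 IMPLIES 1) AND 0)) -> 0
  row 26 [11010]: ((0 XOR (0 OR 1)) AND ((1 IMPLIES 1) AND 0)) -> 0
  row 27 [11011]: ((0 XOR (0 OR 1)) AND ((1 IMPLIES 1) AND 0)) -> 0
  row 28 [11100]: ((1 XOR (1 OR 0)) AND ((0 IMPLIES 1) AND 1)) -> 0
  row 29 [11101]: ((1 XOR (1 OR 0)) AND ((0 IMPLIES 1) AND 1)) -> 0
  row 30 [11110]: ((1 XOR (1 OR 1)) AND ((1 IMPLIES 1) AND 1)) -> 0
  row 31 [11111]: ((1 XOR (1 OR 1)) AND ((1 IMPLIES 1) AND 1)) -> 0
Full result column, 4 rows per line (a,b,c fixed per line; d,e runs 00..11 left to right):
  rows 0-3 [a,b,c=000]: 0000  = hex 0
  rows 4-7 [a,b,c=001]: 0000  = hex 0
  rows 8-11 [a,b,c=010]: 0000  = hex 0
  rows 12-15 [a,b,c=011]: 0000  = hex 0
  rows 16-19 [a,b,c=100]: 0000  = hex 0
  rows 20-23 [a,b,c=101]: 0000  = hex 0
  rows 24-27 [a,b,c=110]: 0000  = hex 0
  rows 28-31 [a,b,c=111]: 0000  = hex 0
Output column (row 0 .. row 31) = 00000000000000000000000000000000
Output column grouped in 4s = 0000 0000 0000 0000 0000 0000 0000 0000 = 0x00000000
Convert to decimal digit by digit (value = value*16 + digit):
  0 -> 0
  0*16 + 0 = 0
  0*16 + 0 = 0
  0*16 + 0 = 0
  0*16 + 0 = 0
  0*16 + 0 = 0
  0*16 + 0 = 0
  0*16 + 0 = 0
Decimal = 0

0


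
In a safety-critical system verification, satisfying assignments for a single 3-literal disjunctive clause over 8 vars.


Step 1: Total=2^8=256
Step 2: Unsat when all 3 false: 2^5=32
Step 3: Sat=256-32=224

224


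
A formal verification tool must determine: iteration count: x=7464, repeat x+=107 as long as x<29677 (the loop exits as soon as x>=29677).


Step 1: x goes from 7464 toward 29677 by 107; the body runs while x<29677, so iterations = ceil((bound-start)/step)
Step 2: Distance=22213
Step 3: ceil(22213/107)=208

208


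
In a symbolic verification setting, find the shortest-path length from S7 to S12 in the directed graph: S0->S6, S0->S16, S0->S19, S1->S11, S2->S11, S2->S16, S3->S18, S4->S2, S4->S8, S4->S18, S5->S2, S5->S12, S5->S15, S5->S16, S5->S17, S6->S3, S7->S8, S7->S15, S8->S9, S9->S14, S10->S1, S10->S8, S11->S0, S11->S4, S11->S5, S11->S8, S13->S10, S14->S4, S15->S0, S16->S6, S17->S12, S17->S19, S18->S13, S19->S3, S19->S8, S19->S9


BFS layer-by-layer from S7:
  dist 0: {S7}
  dist 1: {S8, S15}
  dist 2: {S0, S9}
  dist 3: {S6, S14, S16, S19}
  dist 4: {S3, S4}
  dist 5: {S2, S18}
  dist 6: {S11, S13}
  dist 7: {S5, S10}
  dist 8: {S1, S12, S17}
  -> S12 reached at distance 8
Shortest path length = 8

8


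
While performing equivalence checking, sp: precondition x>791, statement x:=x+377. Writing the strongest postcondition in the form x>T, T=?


Formula: sp(P, x:=E) = exists old_x. (x = E[old_x/x]) AND P[old_x/x] (old_x is the value of x before the assignment; eliminate old_x by solving x = E[old_x/x] for old_x)
Step 1: Precondition P: x>791, i.e. old_x > 791
Step 2: Assignment gives x = old_x + 377, so old_x = x - 377
Step 3: Substitute into P: x - 377 > 791
Step 4: Simplify: x > 791+377 = 1168

1168


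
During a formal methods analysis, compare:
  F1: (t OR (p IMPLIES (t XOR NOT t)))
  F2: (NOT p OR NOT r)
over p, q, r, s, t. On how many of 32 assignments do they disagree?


F1 = (t OR (p IMPLIES (t XOR NOT t)))
F2 = (NOT p OR NOT r)
Evaluate both on each of 32 rows (bits = p,q,r,s,t):
  row 0 [00000]: F1=1 F2=1 -> 0
  row 1 [00001]: F1=1 F2=1 -> 0
  row 2 [00010]: F1=1 F2=1 -> 0
  row 3 [00011]: F1=1 F2=1 -> 0
  row 4 [00100]: F1=1 F2=1 -> 0
  row 5 [00101]: F1=1 F2=1 -> 0
  row 6 [00110]: F1=1 F2=1 -> 0
  row 7 [00111]: F1=1 F2=1 -> 0
  row 8 [01000]: F1=1 F2=1 -> 0
  row 9 [01001]: F1=1 F2=1 -> 0
  row 10 [01010]: F1=1 F2=1 -> 0
  row 11 [01011]: F1=1 F2=1 -> 0
  row 12 [01100]: F1=1 F2=1 -> 0
  row 13 [01101]: F1=1 F2=1 -> 0
  row 14 [01110]: F1=1 F2=1 -> 0
  row 15 [01111]: F1=1 F2=1 -> 0
  row 16 [10000]: F1=1 F2=1 -> 0
  row 17 [10001]: F1=1 F2=1 -> 0
  row 18 [10010]: F1=1 F2=1 -> 0
  row 19 [10011]: F1=1 F2=1 -> 0
  row 20 [10100]: F1=1 F2=0 (differ) -> 1
  row 21 [10101]: F1=1 F2=0 (differ) -> 1
  row 22 [10110]: F1=1 F2=0 (differ) -> 1
  row 23 [10111]: F1=1 F2=0 (differ) -> 1
  row 24 [11000]: F1=1 F2=1 -> 0
  row 25 [11001]: F1=1 F2=1 -> 0
  row 26 [11010]: F1=1 F2=1 -> 0
  row 27 [11011]: F1=1 F2=1 -> 0
  row 28 [11100]: F1=1 F2=0 (differ) -> 1
  row 29 [11101]: F1=1 F2=0 (differ) -> 1
  row 30 [11110]: F1=1 F2=0 (differ) -> 1
  row 31 [11111]: F1=1 F2=0 (differ) -> 1
Full result column, 8 rows per line (p,q fixed per line; r,s,t runs 000..111 left to right):
  rows 0-7 [p,q=00]: 00000000  (ones: 0)
  rows 8-15 [p,q=01]: 00000000  (ones: 0)
  rows 16-23 [p,q=10]: 00001111  (ones: 4)
  rows 24-31 [p,q=11]: 00001111  (ones: 4)
Disagreements = 0+0+4+4 = 8

8


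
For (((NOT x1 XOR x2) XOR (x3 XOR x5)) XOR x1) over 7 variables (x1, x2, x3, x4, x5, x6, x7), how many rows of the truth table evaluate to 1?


Formula: (((NOT x1 XOR x2) XOR (x3 XOR x5)) XOR x1) over 7 vars (128 rows)
Evaluate each row (x1, x2, x3, x4, x5, x6, x7 as bits, MSB first):
  row 0 [0000000]: (((NOT 0 XOR 0) XOR (0 XOR 0)) XOR 0) -> 1
  row 1 [0000001]: (((NOT 0 XOR 0) XOR (0 XOR 0)) XOR 0) -> 1
  row 2 [0000010]: (((NOT 0 XOR 0) XOR (0 XOR 0)) XOR 0) -> 1
  row 3 [0000011]: (((NOT 0 XOR 0) XOR (0 XOR 0)) XOR 0) -> 1
  row 4 [0000100]: (((NOT 0 XOR 0) XOR (0 XOR 1)) XOR 0) -> 0
  (every remaining row is evaluated the same way; all 128 results are listed next)
Full result column, 8 rows per line (x1,x2,x3,x4 fixed per line; x5,x6,x7 runs 000..111 left to right):
  rows 0-7 [x1,x2,x3,x4=0000]: 11110000  (ones: 4)
  rows 8-15 [x1,x2,x3,x4=0001]: 11110000  (ones: 4)
  rows 16-23 [x1,x2,x3,x4=0010]: 00001111  (ones: 4)
  rows 24-31 [x1,x2,x3,x4=0011]: 00001111  (ones: 4)
  rows 32-39 [x1,x2,x3,x4=0100]: 00001111  (ones: 4)
  rows 40-47 [x1,x2,x3,x4=0101]: 00001111  (ones: 4)
  rows 48-55 [x1,x2,x3,x4=0110]: 11110000  (ones: 4)
  rows 56-63 [x1,x2,x3,x4=0111]: 11110000  (ones: 4)
  rows 64-71 [x1,x2,x3,x4=1000]: 11110000  (ones: 4)
  rows 72-79 [x1,x2,x3,x4=1001]: 11110000  (ones: 4)
  rows 80-87 [x1,x2,x3,x4=1010]: 00001111  (ones: 4)
  rows 88-95 [x1,x2,x3,x4=1011]: 00001111  (ones: 4)
  rows 96-103 [x1,x2,x3,x4=1100]: 00001111  (ones: 4)
  rows 104-111 [x1,x2,x3,x4=1101]: 00001111  (ones: 4)
  rows 112-119 [x1,x2,x3,x4=1110]: 11110000  (ones: 4)
  rows 120-127 [x1,x2,x3,x4=1111]: 11110000  (ones: 4)
Count of 1-rows = 4+4+4+4+4+4+4+4+4+4+4+4+4+4+4+4 = 64

64


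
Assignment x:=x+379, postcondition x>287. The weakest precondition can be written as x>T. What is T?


Formula: wp(x:=E, P) = P[E/x] (substitute E for x in postcondition)
Step 1: Postcondition: x>287
Step 2: Substitute x+379 for x: x+379>287
Step 3: Solve for x: x > 287-379 = -92

-92


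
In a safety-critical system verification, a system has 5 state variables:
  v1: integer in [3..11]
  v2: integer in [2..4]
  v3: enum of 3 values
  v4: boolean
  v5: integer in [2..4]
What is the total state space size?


State space = product of domain sizes of all variables.
Domain sizes:
  v1 (integer in [3..11]): 9
  v2 (integer in [2..4]): 3
  v3 (enum of 3 values): 3
  v4 (boolean): 2
  v5 (integer in [2..4]): 3
Product = 9 * 3 * 3 * 2 * 3 = 486

486


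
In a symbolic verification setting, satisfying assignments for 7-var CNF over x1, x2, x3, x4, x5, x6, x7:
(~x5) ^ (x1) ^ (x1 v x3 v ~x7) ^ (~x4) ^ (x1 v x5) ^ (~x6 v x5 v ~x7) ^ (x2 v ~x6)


CNF with 7 clauses over 7 vars (128 assignments).
An assignment satisfies CNF iff every clause has >=1 true literal.
Check each row (bits = x1,x2,x3,x4,x5,x6,x7; clause T/F shown):
  row 0 [0000000]: clauses=TFTTFTT -> 0
  row 1 [0000001]: clauses=TFFTFTT -> 0
  row 2 [0000010]: clauses=TFTTFTF -> 0
  row 3 [0000011]: clauses=TFFTFFF -> 0
  row 4 [0000100]: clauses=FFTTTTT -> 0
  (every remaining row is evaluated the same way; all 128 results are listed next)
Full result column, 8 rows per line (x1,x2,x3,x4 fixed per line; x5,x6,x7 runs 000..111 left to right):
  rows 0-7 [x1,x2,x3,x4=0000]: 00000000  (ones: 0)
  rows 8-15 [x1,x2,x3,x4=0001]: 00000000  (ones: 0)
  rows 16-23 [x1,x2,x3,x4=0010]: 00000000  (ones: 0)
  rows 24-31 [x1,x2,x3,x4=0011]: 00000000  (ones: 0)
  rows 32-39 [x1,x2,x3,x4=0100]: 00000000  (ones: 0)
  rows 40-47 [x1,x2,x3,x4=0101]: 00000000  (ones: 0)
  rows 48-55 [x1,x2,x3,x4=0110]: 00000000  (ones: 0)
  rows 56-63 [x1,x2,x3,x4=0111]: 00000000  (ones: 0)
  rows 64-71 [x1,x2,x3,x4=1000]: 11000000  (ones: 2)
  rows 72-79 [x1,x2,x3,x4=1001]: 00000000  (ones: 0)
  rows 80-87 [x1,x2,x3,x4=1010]: 11000000  (ones: 2)
  rows 88-95 [x1,x2,x3,x4=1011]: 00000000  (ones: 0)
  rows 96-103 [x1,x2,x3,x4=1100]: 11100000  (ones: 3)
  rows 104-111 [x1,x2,x3,x4=1101]: 00000000  (ones: 0)
  rows 112-119 [x1,x2,x3,x4=1110]: 11100000  (ones: 3)
  rows 120-127 [x1,x2,x3,x4=1111]: 00000000  (ones: 0)
Satisfying assignments = 0+0+0+0+0+0+0+0+2+0+2+0+3+0+3+0 = 10

10


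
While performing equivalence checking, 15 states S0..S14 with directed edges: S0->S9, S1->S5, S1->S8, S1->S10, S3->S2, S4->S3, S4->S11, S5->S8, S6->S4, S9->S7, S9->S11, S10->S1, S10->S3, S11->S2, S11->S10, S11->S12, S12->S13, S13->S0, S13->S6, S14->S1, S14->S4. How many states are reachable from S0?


BFS from S0:
  layer 0: {S0}
  layer 1: {S9}
  layer 2: {S7, S11}
  layer 3: {S2, S10, S12}
  layer 4: {S1, S3, S13}
  layer 5: {S5, S6, S8}
  layer 6: {S4}
Reachable set: {S0, S1, S2, S3, S4, S5, S6, S7, S8, S9, S10, S11, S12, S13}
Count = 14

14


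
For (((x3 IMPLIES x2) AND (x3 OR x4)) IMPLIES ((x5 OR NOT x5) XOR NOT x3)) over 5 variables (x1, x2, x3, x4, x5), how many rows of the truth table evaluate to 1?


Formula: (((x3 IMPLIES x2) AND (x3 OR x4)) IMPLIES ((x5 OR NOT x5) XOR NOT x3)) over 5 vars (32 rows)
Evaluate each row (x1, x2, x3, x4, x5 as bits, MSB first):
  row 0 [00000]: (((0 IMPLIES 0) AND (0 OR 0)) IMPLIES ((0 OR NOT 0) XOR NOT 0)) -> 1
  row 1 [00001]: (((0 IMPLIES 0) AND (0 OR 0)) IMPLIES ((1 OR NOT 1) XOR NOT 0)) -> 1
  row 2 [00010]: (((0 IMPLIES 0) AND (0 OR 1)) IMPLIES ((0 OR NOT 0) XOR NOT 0)) -> 0
  row 3 [00011]: (((0 IMPLIES 0) AND (0 OR 1)) IMPLIES ((1 OR NOT 1) XOR NOT 0)) -> 0
  row 4 [00100]: (((1 IMPLIES 0) AND (1 OR 0)) IMPLIES ((0 OR NOT 0) XOR NOT 1)) -> 1
  row 5 [00101]: (((1 IMPLIES 0) AND (1 OR 0)) IMPLIES ((1 OR NOT 1) XOR NOT 1)) -> 1
  row 6 [00110]: (((1 IMPLIES 0) AND (1 OR 1)) IMPLIES ((0 OR NOT 0) XOR NOT 1)) -> 1
  row 7 [00111]: (((1 IMPLIES 0) AND (1 OR 1)) IMPLIES ((1 OR NOT 1) XOR NOT 1)) -> 1
  row 8 [01000]: (((0 IMPLIES 1) AND (0 OR 0)) IMPLIES ((0 OR NOT 0) XOR NOT 0)) -> 1
  row 9 [01001]: (((0 IMPLIES 1) AND (0 OR 0)) IMPLIES ((1 OR NOT 1) XOR NOT 0)) -> 1
  row 10 [01010]: (((0 IMPLIES 1) AND (0 OR 1)) IMPLIES ((0 OR NOT 0) XOR NOT 0)) -> 0
  row 11 [01011]: (((0 IMPLIES 1) AND (0 OR 1)) IMPLIES ((1 OR NOT 1) XOR NOT 0)) -> 0
  row 12 [01100]: (((1 IMPLIES 1) AND (1 OR 0)) IMPLIES ((0 OR NOT 0) XOR NOT 1)) -> 1
  row 13 [01101]: (((1 IMPLIES 1) AND (1 OR 0)) IMPLIES ((1 OR NOT 1) XOR NOT 1)) -> 1
  row 14 [01110]: (((1 IMPLIES 1) AND (1 OR 1)) IMPLIES ((0 OR NOT 0) XOR NOT 1)) -> 1
  row 15 [01111]: (((1 IMPLIES 1) AND (1 OR 1)) IMPLIES ((1 OR NOT 1) XOR NOT 1)) -> 1
  row 16 [10000]: (((0 IMPLIES 0) AND (0 OR 0)) IMPLIES ((0 OR NOT 0) XOR NOT 0)) -> 1
  row 17 [10001]: (((0 IMPLIES 0) AND (0 OR 0)) IMPLIES ((1 OR NOT 1) XOR NOT 0)) -> 1
  row 18 [10010]: (((0 IMPLIES 0) AND (0 OR 1)) IMPLIES ((0 OR NOT 0) XOR NOT 0)) -> 0
  row 19 [10011]: (((0 IMPLIES 0) AND (0 OR 1)) IMPLIES ((1 OR NOT 1) XOR NOT 0)) -> 0
  row 20 [10100]: (((1 IMPLIES 0) AND (1 OR 0)) IMPLIES ((0 OR NOT 0) XOR NOT 1)) -> 1
  row 21 [10101]: (((1 IMPLIES 0) AND (1 OR 0)) IMPLIES ((1 OR NOT 1) XOR NOT 1)) -> 1
  row 22 [10110]: (((1 IMPLIES 0) AND (1 OR 1)) IMPLIES ((0 OR NOT 0) XOR NOT 1)) -> 1
  row 23 [10111]: (((1 IMPLIES 0) AND (1 OR 1)) IMPLIES ((1 OR NOT 1) XOR NOT 1)) -> 1
  row 24 [11000]: (((0 IMPLIES 1) AND (0 OR 0)) IMPLIES ((0 OR NOT 0) XOR NOT 0)) -> 1
  row 25 [11001]: (((0 IMPLIES 1) AND (0 OR 0)) IMPLIES ((1 OR NOT 1) XOR NOT 0)) -> 1
  row 26 [11010]: (((0 IMPLIES 1) AND (0 OR 1)) IMPLIES ((0 OR NOT 0) XOR NOT 0)) -> 0
  row 27 [11011]: (((0 IMPLIES 1) AND (0 OR 1)) IMPLIES ((1 OR NOT 1) XOR NOT 0)) -> 0
  row 28 [11100]: (((1 IMPLIES 1) AND (1 OR 0)) IMPLIES ((0 OR NOT 0) XOR NOT 1)) -> 1
  row 29 [11101]: (((1 IMPLIES 1) AND (1 OR 0)) IMPLIES ((1 OR NOT 1) XOR NOT 1)) -> 1
  row 30 [11110]: (((1 IMPLIES 1) AND (1 OR 1)) IMPLIES ((0 OR NOT 0) XOR NOT 1)) -> 1
  row 31 [11111]: (((1 IMPLIES 1) AND (1 OR 1)) IMPLIES ((1 OR NOT 1) XOR NOT 1)) -> 1
Full result column, 8 rows per line (x1,x2 fixed per line; x3,x4,x5 runs 000..111 left to right):
  rows 0-7 [x1,x2=00]: 11001111  (ones: 6)
  rows 8-15 [x1,x2=01]: 11001111  (ones: 6)
  rows 16-23 [x1,x2=10]: 11001111  (ones: 6)
  rows 24-31 [x1,x2=11]: 11001111  (ones: 6)
Count of 1-rows = 6+6+6+6 = 24

24


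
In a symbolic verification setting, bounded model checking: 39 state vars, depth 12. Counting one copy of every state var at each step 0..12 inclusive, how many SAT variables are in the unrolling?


BMC unrolls to depth k, creating one copy of each state var for steps 0..k.
Step count = 12 + 1 = 13 (steps 0 through 12)
Vars per step = 39
Total = 39 * 13 = 507

507


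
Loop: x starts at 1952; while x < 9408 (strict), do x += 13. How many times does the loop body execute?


Step 1: x goes from 1952 toward 9408 by 13; the body runs while x<9408, so iterations = ceil((bound-start)/step)
Step 2: Distance=7456
Step 3: ceil(7456/13)=574

574


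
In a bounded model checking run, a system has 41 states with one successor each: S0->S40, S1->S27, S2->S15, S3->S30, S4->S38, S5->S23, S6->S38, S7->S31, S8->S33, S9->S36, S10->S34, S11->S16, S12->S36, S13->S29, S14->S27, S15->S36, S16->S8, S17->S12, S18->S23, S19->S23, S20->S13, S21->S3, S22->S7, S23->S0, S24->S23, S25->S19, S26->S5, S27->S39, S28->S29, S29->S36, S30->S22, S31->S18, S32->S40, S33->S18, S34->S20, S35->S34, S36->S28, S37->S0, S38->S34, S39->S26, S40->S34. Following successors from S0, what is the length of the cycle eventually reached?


Trace from S0 until a state repeats:
  S0 -> S40 -> S34 -> S20 -> S13 -> S29 -> S36 -> S28 -> S29
S29 first seen at step 5, revisited at step 8.
Cycle length = 8 - 5 = 3

3


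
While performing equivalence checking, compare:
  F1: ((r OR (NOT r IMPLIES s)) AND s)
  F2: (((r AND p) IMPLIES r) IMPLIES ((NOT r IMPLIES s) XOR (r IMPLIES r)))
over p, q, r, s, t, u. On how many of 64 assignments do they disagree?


F1 = ((r OR (NOT r IMPLIES s)) AND s)
F2 = (((r AND p) IMPLIES r) IMPLIES ((NOT r IMPLIES s) XOR (r IMPLIES r)))
Evaluate both on each of 64 rows (bits = p,q,r,s,t,u):
  row 0 [000000]: F1=0 F2=1 (differ) -> 1
  row 1 [000001]: F1=0 F2=1 (differ) -> 1
  row 2 [000010]: F1=0 F2=1 (differ) -> 1
  row 3 [000011]: F1=0 F2=1 (differ) -> 1
  row 4 [000100]: F1=1 F2=0 (differ) -> 1
  (every remaining row is evaluated the same way; all 64 results are listed next)
Full result column, 8 rows per line (p,q,r fixed per line; s,t,u runs 000..111 left to right):
  rows 0-7 [p,q,r=000]: 11111111  (ones: 8)
  rows 8-15 [p,q,r=001]: 00001111  (ones: 4)
  rows 16-23 [p,q,r=010]: 11111111  (ones: 8)
  rows 24-31 [p,q,r=011]: 00001111  (ones: 4)
  rows 32-39 [p,q,r=100]: 11111111  (ones: 8)
  rows 40-47 [p,q,r=101]: 00001111  (ones: 4)
  rows 48-55 [p,q,r=110]: 11111111  (ones: 8)
  rows 56-63 [p,q,r=111]: 00001111  (ones: 4)
Disagreements = 8+4+8+4+8+4+8+4 = 48

48


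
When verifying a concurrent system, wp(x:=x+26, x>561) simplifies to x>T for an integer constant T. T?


Formula: wp(x:=E, P) = P[E/x] (substitute E for x in postcondition)
Step 1: Postcondition: x>561
Step 2: Substitute x+26 for x: x+26>561
Step 3: Solve for x: x > 561-26 = 535

535


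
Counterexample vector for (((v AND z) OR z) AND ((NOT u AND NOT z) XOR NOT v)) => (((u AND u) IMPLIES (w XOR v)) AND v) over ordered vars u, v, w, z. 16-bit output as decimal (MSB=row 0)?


F1 = (((v AND z) OR z) AND ((NOT u AND NOT z) XOR NOT v))
F2 = (((u AND u) IMPLIES (w XOR v)) AND v)
Counterexample to F1=>F2 is where F1=1 and F2=0.
Evaluate each row (bits = u,v,w,z, MSB first):
  row 0 [0000]: F1=0 F2=0 -> F1&~F2 -> 0
  row 1 [0001]: F1=1 F2=0 -> F1&~F2 -> 1
  row 2 [0010]: F1=0 F2=0 -> F1&~F2 -> 0
  row 3 [0011]: F1=1 F2=0 -> F1&~F2 -> 1
  row 4 [0100]: F1=0 F2=1 -> F1&~F2 -> 0
  row 5 [0101]: F1=0 F2=1 -> F1&~F2 -> 0
  row 6 [0110]: F1=0 F2=1 -> F1&~F2 -> 0
  row 7 [0111]: F1=0 F2=1 -> F1&~F2 -> 0
  row 8 [1000]: F1=0 F2=0 -> F1&~F2 -> 0
  row 9 [1001]: F1=1 F2=0 -> F1&~F2 -> 1
  row 10 [1010]: F1=0 F2=0 -> F1&~F2 -> 0
  row 11 [1011]: F1=1 F2=0 -> F1&~F2 -> 1
  row 12 [1100]: F1=0 F2=1 -> F1&~F2 -> 0
  row 13 [1101]: F1=0 F2=1 -> F1&~F2 -> 0
  row 14 [1110]: F1=0 F2=0 -> F1&~F2 -> 0
  row 15 [1111]: F1=0 F2=0 -> F1&~F2 -> 0
Full result column, 4 rows per line (u,v fixed per line; w,z runs 00..11 left to right):
  rows 0-3 [u,v=00]: 0101  = hex 5
  rows 4-7 [u,v=01]: 0000  = hex 0
  rows 8-11 [u,v=10]: 0101  = hex 5
  rows 12-15 [u,v=11]: 0000  = hex 0
Counterexample vector (row 0 .. row 15) = 0101000001010000
Output column grouped in 4s = 0101 0000 0101 0000 = 0x5050
Convert to decimal digit by digit (value = value*16 + digit):
  5 -> 5
  5*16 + 0 = 80
  80*16 + 5 = 1285
  1285*16 + 0 = 20560
Decimal = 20560

20560


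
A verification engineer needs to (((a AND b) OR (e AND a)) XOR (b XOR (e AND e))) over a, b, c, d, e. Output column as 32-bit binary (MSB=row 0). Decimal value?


Formula: (((a AND b) OR (e AND a)) XOR (b XOR (e AND e))) over a, b, c, d, e (32 rows)
Evaluate each row (bits = a,b,c,d,e, MSB first):
  row 0 [00000]: (((0 AND 0) OR (0 AND 0)) XOR (0 XOR (0 AND 0))) -> 0
  row 1 [00001]: (((0 AND 0) OR (1 AND 0)) XOR (0 XOR (1 AND 1))) -> 1
  row 2 [00010]: (((0 AND 0) OR (0 AND 0)) XOR (0 XOR (0 AND 0))) -> 0
  row 3 [00011]: (((0 AND 0) OR (1 AND 0)) XOR (0 XOR (1 AND 1))) -> 1
  row 4 [00100]: (((0 AND 0) OR (0 AND 0)) XOR (0 XOR (0 AND 0))) -> 0
  row 5 [00101]: (((0 AND 0) OR (1 AND 0)) XOR (0 XOR (1 AND 1))) -> 1
  row 6 [00110]: (((0 AND 0) OR (0 AND 0)) XOR (0 XOR (0 AND 0))) -> 0
  row 7 [00111]: (((0 AND 0) OR (1 AND 0)) XOR (0 XOR (1 AND 1))) -> 1
  row 8 [01000]: (((0 AND 1) OR (0 AND 0)) XOR (1 XOR (0 AND 0))) -> 1
  row 9 [01001]: (((0 AND 1) OR (1 AND 0)) XOR (1 XOR (1 AND 1))) -> 0
  row 10 [01010]: (((0 AND 1) OR (0 AND 0)) XOR (1 XOR (0 AND 0))) -> 1
  row 11 [01011]: (((0 AND 1) OR (1 AND 0)) XOR (1 XOR (1 AND 1))) -> 0
  row 12 [01100]: (((0 AND 1) OR (0 AND 0)) XOR (1 XOR (0 AND 0))) -> 1
  row 13 [01101]: (((0 AND 1) OR (1 AND 0)) XOR (1 XOR (1 AND 1))) -> 0
  row 14 [01110]: (((0 AND 1) OR (0 AND 0)) XOR (1 XOR (0 AND 0))) -> 1
  row 15 [01111]: (((0 AND 1) OR (1 AND 0)) XOR (1 XOR (1 AND 1))) -> 0
  row 16 [10000]: (((1 AND 0) OR (0 AND 1)) XOR (0 XOR (0 AND 0))) -> 0
  row 17 [10001]: (((1 AND 0) OR (1 AND 1)) XOR (0 XOR (1 AND 1))) -> 0
  row 18 [10010]: (((1 AND 0) OR (0 AND 1)) XOR (0 XOR (0 AND 0))) -> 0
  row 19 [10011]: (((1 AND 0) OR (1 AND 1)) XOR (0 XOR (1 AND 1))) -> 0
  row 20 [10100]: (((1 AND 0) OR (0 AND 1)) XOR (0 XOR (0 AND 0))) -> 0
  row 21 [10101]: (((1 AND 0) OR (1 AND 1)) XOR (0 XOR (1 AND 1))) -> 0
  row 22 [10110]: (((1 AND 0) OR (0 AND 1)) XOR (0 XOR (0 AND 0))) -> 0
  row 23 [10111]: (((1 AND 0) OR (1 AND 1)) XOR (0 XOR (1 AND 1))) -> 0
  row 24 [11000]: (((1 AND 1) OR (0 AND 1)) XOR (1 XOR (0 AND 0))) -> 0
  row 25 [11001]: (((1 AND 1) OR (1 AND 1)) XOR (1 XOR (1 AND 1))) -> 1
  row 26 [11010]: (((1 AND 1) OR (0 AND 1)) XOR (1 XOR (0 AND 0))) -> 0
  row 27 [11011]: (((1 AND 1) OR (1 AND 1)) XOR (1 XOR (1 AND 1))) -> 1
  row 28 [11100]: (((1 AND 1) OR (0 AND 1)) XOR (1 XOR (0 AND 0))) -> 0
  row 29 [11101]: (((1 AND 1) OR (1 AND 1)) XOR (1 XOR (1 AND 1))) -> 1
  row 30 [11110]: (((1 AND 1) OR (0 AND 1)) XOR (1 XOR (0 AND 0))) -> 0
  row 31 [11111]: (((1 AND 1) OR (1 AND 1)) XOR (1 XOR (1 AND 1))) -> 1
Full result column, 4 rows per line (a,b,c fixed per line; d,e runs 00..11 left to right):
  rows 0-3 [a,b,c=000]: 0101  = hex 5
  rows 4-7 [a,b,c=001]: 0101  = hex 5
  rows 8-11 [a,b,c=010]: 1010  = hex A
  rows 12-15 [a,b,c=011]: 1010  = hex A
  rows 16-19 [a,b,c=100]: 0000  = hex 0
  rows 20-23 [a,b,c=101]: 0000  = hex 0
  rows 24-27 [a,b,c=110]: 0101  = hex 5
  rows 28-31 [a,b,c=111]: 0101  = hex 5
Output column (row 0 .. row 31) = 01010101101010100000000001010101
Output column grouped in 4s = 0101 0101 1010 1010 0000 0000 0101 0101 = 0x55AA0055
Convert to decimal digit by digit (value = value*16 + digit):
  5 -> 5
  5*16 + 5 = 85
  85*16 + 10 (A) = 1370
  1370*16 + 10 (A) = 21930
  21930*16 + 0 = 350880
  350880*16 + 0 = 5614080
  5614080*16 + 5 = 89825285
  89825285*16 + 5 = 1437204565
Decimal = 1437204565

1437204565


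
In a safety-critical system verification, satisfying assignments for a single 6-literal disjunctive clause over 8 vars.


Step 1: Total=2^8=256
Step 2: Unsat when all 6 false: 2^2=4
Step 3: Sat=256-4=252

252


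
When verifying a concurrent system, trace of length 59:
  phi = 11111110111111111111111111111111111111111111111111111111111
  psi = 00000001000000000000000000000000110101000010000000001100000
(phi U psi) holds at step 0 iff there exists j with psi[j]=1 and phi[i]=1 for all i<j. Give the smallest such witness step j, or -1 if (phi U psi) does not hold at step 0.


(phi U psi) at 0: need smallest j with psi[j]=1 and phi[i]=1 for all i in [0,j).
Scan from step 0:
  step 0: phi=1, psi=0 -> continue
  step 1: phi=1, psi=0 -> continue
  step 2: phi=1, psi=0 -> continue
  step 3: phi=1, psi=0 -> continue
  step 7: psi=1 and phi held for [0,7) -> witness found
Witness step = 7

7
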